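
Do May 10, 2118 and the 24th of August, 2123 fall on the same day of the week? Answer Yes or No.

Yes

From May 10, 2118 to Aug 24, 2123 is 1932 days.
1932 mod 7 = 0, so they are the same weekday.
(May 10, 2118 is a Tuesday; Aug 24, 2123 is a Tuesday.)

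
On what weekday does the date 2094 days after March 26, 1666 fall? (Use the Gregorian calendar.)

Saturday

First find the weekday of Mar 26, 1666. Doomsday rule: the anchor day for the 1600s is Tuesday. For year 66: 66÷12 = 5 r 6, and 6÷4 = 1, so 5+6+1 = 12.
Tuesday + 12 ≡ Sunday — that's 1666's doomsday.
In March the doomsday date is Mar 14.
Mar 26 is 12 days after Mar 14; 12 mod 7 = 5, so Sunday + 5 = Friday.
2094 mod 7 = 1, so 2094 days after a Friday is Friday + 1 = Saturday.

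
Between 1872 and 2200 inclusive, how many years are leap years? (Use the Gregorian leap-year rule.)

Multiples of 4 in [1872,2200]: 83.
Of those, multiples of 100: 4 (not leap unless ÷400).
Multiples of 400: 1.
Leap years = 83 − 4 + 1 = 80.

80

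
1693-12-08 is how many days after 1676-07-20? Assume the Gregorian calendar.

Jul 20, 1676 → Jul 20, 1677: 365 days.
Jul 20, 1677 → Jul 20, 1678: 365 days.
Jul 20, 1678 → Jul 20, 1679: 365 days.
Jul 20, 1679 → Jul 20, 1680: 366 days (Feb 29, 1680 is in that span).
Jul 20, 1680 → Jul 20, 1681: 365 days.
Jul 20, 1681 → Jul 20, 1682: 365 days.
Jul 20, 1682 → Jul 20, 1683: 365 days.
Jul 20, 1683 → Jul 20, 1684: 366 days (Feb 29, 1684 is in that span).
Jul 20, 1684 → Jul 20, 1685: 365 days.
Jul 20, 1685 → Jul 20, 1686: 365 days.
Jul 20, 1686 → Jul 20, 1687: 365 days.
Jul 20, 1687 → Jul 20, 1688: 366 days (Feb 29, 1688 is in that span).
Jul 20, 1688 → Jul 20, 1689: 365 days.
Jul 20, 1689 → Jul 20, 1690: 365 days.
Jul 20, 1690 → Jul 20, 1691: 365 days.
Jul 20, 1691 → Jul 20, 1692: 366 days (Feb 29, 1692 is in that span).
Jul 20, 1692 → Jul 20, 1693: 365 days.
Jul 20, 1693 → Aug 20, 1693: 31 days (July has 31).
Aug 20, 1693 → Sep 20, 1693: 31 days (August has 31).
Sep 20, 1693 → Oct 20, 1693: 30 days (September has 30).
Oct 20, 1693 → Nov 20, 1693: 31 days (October has 31).
Nov 20, 1693 → Dec 8, 1693: 18 days.
Total: 6350 days.

6350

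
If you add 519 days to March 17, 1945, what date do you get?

+365 (one year) → Mar 17, 1946 (154 left).
Mar has 31 days: +15 → Apr 1, 1946 (139 left).
Apr has 30 days: +30 → May 1, 1946 (109 left).
May has 31 days: +31 → Jun 1, 1946 (78 left).
Jun has 30 days: +30 → Jul 1, 1946 (48 left).
Jul has 31 days: +31 → Aug 1, 1946 (17 left).
+17 → Aug 18, 1946.

August 18, 1946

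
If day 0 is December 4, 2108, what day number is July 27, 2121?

4618

Dec 4, 2108 → Dec 4, 2109: 365 days.
Dec 4, 2109 → Dec 4, 2110: 365 days.
Dec 4, 2110 → Dec 4, 2111: 365 days.
Dec 4, 2111 → Dec 4, 2112: 366 days (Feb 29, 2112 is in that span).
Dec 4, 2112 → Dec 4, 2113: 365 days.
Dec 4, 2113 → Dec 4, 2114: 365 days.
Dec 4, 2114 → Dec 4, 2115: 365 days.
Dec 4, 2115 → Dec 4, 2116: 366 days (Feb 29, 2116 is in that span).
Dec 4, 2116 → Dec 4, 2117: 365 days.
Dec 4, 2117 → Dec 4, 2118: 365 days.
Dec 4, 2118 → Dec 4, 2119: 365 days.
Dec 4, 2119 → Dec 4, 2120: 366 days (Feb 29, 2120 is in that span).
Dec 4, 2120 → Jan 4, 2121: 31 days (December has 31).
Jan 4, 2121 → Feb 4, 2121: 31 days (January has 31).
Feb 4, 2121 → Mar 4, 2121: 28 days (February has 28).
Mar 4, 2121 → Apr 4, 2121: 31 days (March has 31).
Apr 4, 2121 → May 4, 2121: 30 days (April has 30).
May 4, 2121 → Jun 4, 2121: 31 days (May has 31).
Jun 4, 2121 → Jul 4, 2121: 30 days (June has 30).
Jul 4, 2121 → Jul 27, 2121: 23 days.
Total: 4618 days.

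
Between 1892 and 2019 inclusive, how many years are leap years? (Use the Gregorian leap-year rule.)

31

Multiples of 4 in [1892,2019]: 32.
Of those, multiples of 100: 2 (not leap unless ÷400).
Multiples of 400: 1.
Leap years = 32 − 2 + 1 = 31.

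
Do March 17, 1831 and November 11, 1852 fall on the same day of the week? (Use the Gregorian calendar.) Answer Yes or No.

From Mar 17, 1831 to Nov 11, 1852 is 7910 days.
7910 mod 7 = 0, so they are the same weekday.
(Mar 17, 1831 is a Thursday; Nov 11, 1852 is a Thursday.)

Yes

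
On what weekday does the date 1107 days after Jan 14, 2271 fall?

First find the weekday of Jan 14, 2271. Doomsday rule: the anchor day for the 2200s is Friday. For year 71: 71÷12 = 5 r 11, and 11÷4 = 2, so 5+11+2 = 18.
Friday + 18 ≡ Tuesday — that's 2271's doomsday.
In January the doomsday date is Jan 3 (2271 is not a leap year).
Jan 14 is 11 days after Jan 3; 11 mod 7 = 4, so Tuesday + 4 = Saturday.
1107 mod 7 = 1, so 1107 days after a Saturday is Saturday + 1 = Sunday.

Sunday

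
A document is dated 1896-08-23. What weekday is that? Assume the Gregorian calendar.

Doomsday rule: the anchor day for the 1800s is Friday. For year 96: 96÷12 = 8 r 0, and 0÷4 = 0, so 8+0+0 = 8.
Friday + 8 ≡ Saturday — that's 1896's doomsday.
In August the doomsday date is Aug 8.
Aug 23 is 15 days after Aug 8; 15 mod 7 = 1, so Saturday + 1 = Sunday.

Sunday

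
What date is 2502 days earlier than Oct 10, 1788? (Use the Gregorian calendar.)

December 4, 1781

−366 (one year; includes Feb 29, 1788) → Oct 10, 1787 (2136 left).
−365 (one year) → Oct 10, 1786 (1771 left).
−365 (one year) → Oct 10, 1785 (1406 left).
−365 (one year) → Oct 10, 1784 (1041 left).
−366 (one year; includes Feb 29, 1784) → Oct 10, 1783 (675 left).
−365 (one year) → Oct 10, 1782 (310 left).
−10 → Sep 30, 1782 (end of Sep, 30 days; 300 left).
−30 → Aug 31, 1782 (end of Aug, 31 days; 270 left).
−31 → Jul 31, 1782 (end of Jul, 31 days; 239 left).
−31 → Jun 30, 1782 (end of Jun, 30 days; 208 left).
−30 → May 31, 1782 (end of May, 31 days; 178 left).
−31 → Apr 30, 1782 (end of Apr, 30 days; 147 left).
−30 → Mar 31, 1782 (end of Mar, 31 days; 117 left).
−31 → Feb 28, 1782 (end of Feb, 28 days; 86 left).
−28 → Jan 31, 1782 (end of Jan, 31 days; 58 left).
−31 → Dec 31, 1781 (end of Dec, 31 days; 27 left).
−27 → Dec 4, 1781.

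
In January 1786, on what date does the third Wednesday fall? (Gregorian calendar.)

January 18, 1786

January 1, 1786 is a Sunday.
The first Wednesday is therefore January 4 (3 days later).
The third Wednesday is 4 + 2×7 = January 18.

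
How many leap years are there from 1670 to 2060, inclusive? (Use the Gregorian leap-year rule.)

Multiples of 4 in [1670,2060]: 98.
Of those, multiples of 100: 4 (not leap unless ÷400).
Multiples of 400: 1.
Leap years = 98 − 4 + 1 = 95.

95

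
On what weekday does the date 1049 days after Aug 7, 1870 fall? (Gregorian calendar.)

Saturday

First find the weekday of Aug 7, 1870. Doomsday rule: the anchor day for the 1800s is Friday. For year 70: 70÷12 = 5 r 10, and 10÷4 = 2, so 5+10+2 = 17.
Friday + 17 ≡ Monday — that's 1870's doomsday.
In August the doomsday date is Aug 8.
Aug 7 is 1 day before Aug 8; 1 mod 7 = 1, so Monday − 1 = Sunday.
1049 mod 7 = 6, so 1049 days after a Sunday is Sunday + 6 = Saturday.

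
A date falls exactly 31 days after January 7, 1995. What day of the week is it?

Tuesday

Jan 7, 1995 is a Saturday.
31 mod 7 = 3, so 31 days after a Saturday is Saturday + 3 = Tuesday.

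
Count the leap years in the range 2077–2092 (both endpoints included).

4

Multiples of 4 in [2077,2092]: 4.
Of those, multiples of 100: 0 (not leap unless ÷400).
Multiples of 400: 0.
Leap years = 4 − 0 + 0 = 4.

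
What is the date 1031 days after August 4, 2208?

+365 (one year) → Aug 4, 2209 (666 left).
+365 (one year) → Aug 4, 2210 (301 left).
Aug has 31 days: +28 → Sep 1, 2210 (273 left).
Sep has 30 days: +30 → Oct 1, 2210 (243 left).
Oct has 31 days: +31 → Nov 1, 2210 (212 left).
Nov has 30 days: +30 → Dec 1, 2210 (182 left).
Dec has 31 days: +31 → Jan 1, 2211 (151 left).
Jan has 31 days: +31 → Feb 1, 2211 (120 left).
Feb has 28 days: +28 → Mar 1, 2211 (92 left).
Mar has 31 days: +31 → Apr 1, 2211 (61 left).
Apr has 30 days: +30 → May 1, 2211 (31 left).
May has 31 days: +31 → Jun 1, 2211 (0 left).

June 1, 2211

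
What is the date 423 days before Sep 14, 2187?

−365 (one year) → Sep 14, 2186 (58 left).
−14 → Aug 31, 2186 (end of Aug, 31 days; 44 left).
−31 → Jul 31, 2186 (end of Jul, 31 days; 13 left).
−13 → Jul 18, 2186.

July 18, 2186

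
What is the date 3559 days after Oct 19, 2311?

July 17, 2321

+366 (one year; includes Feb 29, 2312) → Oct 19, 2312 (3193 left).
+365 (one year) → Oct 19, 2313 (2828 left).
+365 (one year) → Oct 19, 2314 (2463 left).
+365 (one year) → Oct 19, 2315 (2098 left).
+366 (one year; includes Feb 29, 2316) → Oct 19, 2316 (1732 left).
+365 (one year) → Oct 19, 2317 (1367 left).
+365 (one year) → Oct 19, 2318 (1002 left).
+365 (one year) → Oct 19, 2319 (637 left).
+366 (one year; includes Feb 29, 2320) → Oct 19, 2320 (271 left).
Oct has 31 days: +13 → Nov 1, 2320 (258 left).
Nov has 30 days: +30 → Dec 1, 2320 (228 left).
Dec has 31 days: +31 → Jan 1, 2321 (197 left).
Jan has 31 days: +31 → Feb 1, 2321 (166 left).
Feb has 28 days: +28 → Mar 1, 2321 (138 left).
Mar has 31 days: +31 → Apr 1, 2321 (107 left).
Apr has 30 days: +30 → May 1, 2321 (77 left).
May has 31 days: +31 → Jun 1, 2321 (46 left).
Jun has 30 days: +30 → Jul 1, 2321 (16 left).
+16 → Jul 17, 2321.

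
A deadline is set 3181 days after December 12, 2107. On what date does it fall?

+366 (one year; includes Feb 29, 2108) → Dec 12, 2108 (2815 left).
+365 (one year) → Dec 12, 2109 (2450 left).
+365 (one year) → Dec 12, 2110 (2085 left).
+365 (one year) → Dec 12, 2111 (1720 left).
+366 (one year; includes Feb 29, 2112) → Dec 12, 2112 (1354 left).
+365 (one year) → Dec 12, 2113 (989 left).
+365 (one year) → Dec 12, 2114 (624 left).
+365 (one year) → Dec 12, 2115 (259 left).
Dec has 31 days: +20 → Jan 1, 2116 (239 left).
Jan has 31 days: +31 → Feb 1, 2116 (208 left).
Feb has 29 days: +29 → Mar 1, 2116 (179 left).
Mar has 31 days: +31 → Apr 1, 2116 (148 left).
Apr has 30 days: +30 → May 1, 2116 (118 left).
May has 31 days: +31 → Jun 1, 2116 (87 left).
Jun has 30 days: +30 → Jul 1, 2116 (57 left).
Jul has 31 days: +31 → Aug 1, 2116 (26 left).
+26 → Aug 27, 2116.

August 27, 2116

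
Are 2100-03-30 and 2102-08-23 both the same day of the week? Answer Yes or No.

From Mar 30, 2100 to Aug 23, 2102 is 876 days.
876 mod 7 = 1, so they are different weekdays.
(Mar 30, 2100 is a Tuesday; Aug 23, 2102 is a Wednesday.)

No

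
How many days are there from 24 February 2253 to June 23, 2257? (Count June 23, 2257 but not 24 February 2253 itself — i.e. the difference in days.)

1580

Feb 24, 2253 → Feb 24, 2254: 365 days.
Feb 24, 2254 → Feb 24, 2255: 365 days.
Feb 24, 2255 → Feb 24, 2256: 365 days.
Feb 24, 2256 → Feb 24, 2257: 366 days (Feb 29, 2256 is in that span).
Feb 24, 2257 → Mar 24, 2257: 28 days (February has 28).
Mar 24, 2257 → Apr 24, 2257: 31 days (March has 31).
Apr 24, 2257 → May 24, 2257: 30 days (April has 30).
May 24, 2257 → Jun 23, 2257: 30 days.
Total: 1580 days.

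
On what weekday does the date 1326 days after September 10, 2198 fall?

First find the weekday of Sep 10, 2198. Doomsday rule: the anchor day for the 2100s is Sunday. For year 98: 98÷12 = 8 r 2, and 2÷4 = 0, so 8+2+0 = 10.
Sunday + 10 ≡ Wednesday — that's 2198's doomsday.
In September the doomsday date is Sep 5.
Sep 10 is 5 days after Sep 5; 5 mod 7 = 5, so Wednesday + 5 = Monday.
1326 mod 7 = 3, so 1326 days after a Monday is Monday + 3 = Thursday.

Thursday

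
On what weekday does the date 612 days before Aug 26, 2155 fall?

Saturday

First find the weekday of Aug 26, 2155. Doomsday rule: the anchor day for the 2100s is Sunday. For year 55: 55÷12 = 4 r 7, and 7÷4 = 1, so 4+7+1 = 12.
Sunday + 12 ≡ Friday — that's 2155's doomsday.
In August the doomsday date is Aug 8.
Aug 26 is 18 days after Aug 8; 18 mod 7 = 4, so Friday + 4 = Tuesday.
612 mod 7 = 3, so 612 days before a Tuesday is Tuesday − 3 = Saturday.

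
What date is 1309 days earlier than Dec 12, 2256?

−366 (one year; includes Feb 29, 2256) → Dec 12, 2255 (943 left).
−365 (one year) → Dec 12, 2254 (578 left).
−365 (one year) → Dec 12, 2253 (213 left).
−12 → Nov 30, 2253 (end of Nov, 30 days; 201 left).
−30 → Oct 31, 2253 (end of Oct, 31 days; 171 left).
−31 → Sep 30, 2253 (end of Sep, 30 days; 140 left).
−30 → Aug 31, 2253 (end of Aug, 31 days; 110 left).
−31 → Jul 31, 2253 (end of Jul, 31 days; 79 left).
−31 → Jun 30, 2253 (end of Jun, 30 days; 48 left).
−30 → May 31, 2253 (end of May, 31 days; 18 left).
−18 → May 13, 2253.

May 13, 2253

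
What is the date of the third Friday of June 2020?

June 1, 2020 is a Monday.
The first Friday is therefore June 5 (4 days later).
The third Friday is 5 + 2×7 = June 19.

June 19, 2020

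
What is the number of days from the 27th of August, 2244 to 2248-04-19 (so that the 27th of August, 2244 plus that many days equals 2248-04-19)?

Aug 27, 2244 → Aug 27, 2245: 365 days.
Aug 27, 2245 → Aug 27, 2246: 365 days.
Aug 27, 2246 → Aug 27, 2247: 365 days.
Aug 27, 2247 → Sep 27, 2247: 31 days (August has 31).
Sep 27, 2247 → Oct 27, 2247: 30 days (September has 30).
Oct 27, 2247 → Nov 27, 2247: 31 days (October has 31).
Nov 27, 2247 → Dec 27, 2247: 30 days (November has 30).
Dec 27, 2247 → Jan 27, 2248: 31 days (December has 31).
Jan 27, 2248 → Feb 27, 2248: 31 days (January has 31).
Feb 27, 2248 → Mar 27, 2248: 29 days (February has 29).
Mar 27, 2248 → Apr 19, 2248: 23 days.
Total: 1331 days.

1331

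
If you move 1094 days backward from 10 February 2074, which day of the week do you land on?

Thursday

First find the weekday of Feb 10, 2074. Doomsday rule: the anchor day for the 2000s is Tuesday. For year 74: 74÷12 = 6 r 2, and 2÷4 = 0, so 6+2+0 = 8.
Tuesday + 8 ≡ Wednesday — that's 2074's doomsday.
In February the doomsday date is Feb 28 (2074 is not a leap year).
Feb 10 is 18 days before Feb 28; 18 mod 7 = 4, so Wednesday − 4 = Saturday.
1094 mod 7 = 2, so 1094 days before a Saturday is Saturday − 2 = Thursday.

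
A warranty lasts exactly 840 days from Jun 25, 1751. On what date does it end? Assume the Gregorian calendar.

+366 (one year; includes Feb 29, 1752) → Jun 25, 1752 (474 left).
+365 (one year) → Jun 25, 1753 (109 left).
Jun has 30 days: +6 → Jul 1, 1753 (103 left).
Jul has 31 days: +31 → Aug 1, 1753 (72 left).
Aug has 31 days: +31 → Sep 1, 1753 (41 left).
Sep has 30 days: +30 → Oct 1, 1753 (11 left).
+11 → Oct 12, 1753.

October 12, 1753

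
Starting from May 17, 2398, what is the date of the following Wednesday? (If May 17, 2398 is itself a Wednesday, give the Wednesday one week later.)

May 17, 2398 is a Sunday.
From Sunday to the next Wednesday is 3 days.
May 17, 2398 + 3 = May 20, 2398.

May 20, 2398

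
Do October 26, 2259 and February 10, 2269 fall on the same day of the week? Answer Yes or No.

Yes

From Oct 26, 2259 to Feb 10, 2269 is 3395 days.
3395 mod 7 = 0, so they are the same weekday.
(Oct 26, 2259 is a Wednesday; Feb 10, 2269 is a Wednesday.)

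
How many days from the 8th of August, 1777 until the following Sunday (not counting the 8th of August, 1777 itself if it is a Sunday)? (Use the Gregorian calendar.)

Aug 8, 1777 is a Friday.
From Friday to the next Sunday is 2 days.

2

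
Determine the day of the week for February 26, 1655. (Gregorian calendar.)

Doomsday rule: the anchor day for the 1600s is Tuesday. For year 55: 55÷12 = 4 r 7, and 7÷4 = 1, so 4+7+1 = 12.
Tuesday + 12 ≡ Sunday — that's 1655's doomsday.
In February the doomsday date is Feb 28 (1655 is not a leap year).
Feb 26 is 2 days before Feb 28; 2 mod 7 = 2, so Sunday − 2 = Friday.

Friday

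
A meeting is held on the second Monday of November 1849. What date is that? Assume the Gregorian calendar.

November 1, 1849 is a Thursday.
The first Monday is therefore November 5 (4 days later).
The second Monday is 5 + 1×7 = November 12.

November 12, 1849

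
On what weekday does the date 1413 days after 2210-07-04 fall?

Jul 4, 2210 is a Wednesday.
1413 mod 7 = 6, so 1413 days after a Wednesday is Wednesday + 6 = Tuesday.

Tuesday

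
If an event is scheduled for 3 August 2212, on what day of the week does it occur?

Doomsday rule: the anchor day for the 2200s is Friday. For year 12: 12÷12 = 1 r 0, and 0÷4 = 0, so 1+0+0 = 1.
Friday + 1 ≡ Saturday — that's 2212's doomsday.
In August the doomsday date is Aug 8.
Aug 3 is 5 days before Aug 8; 5 mod 7 = 5, so Saturday − 5 = Monday.

Monday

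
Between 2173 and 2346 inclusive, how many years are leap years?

41

Multiples of 4 in [2173,2346]: 43.
Of those, multiples of 100: 2 (not leap unless ÷400).
Multiples of 400: 0.
Leap years = 43 − 2 + 0 = 41.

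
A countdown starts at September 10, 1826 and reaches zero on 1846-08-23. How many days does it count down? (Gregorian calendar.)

7287

Sep 10, 1826 → Sep 10, 1827: 365 days.
Sep 10, 1827 → Sep 10, 1828: 366 days (Feb 29, 1828 is in that span).
Sep 10, 1828 → Sep 10, 1829: 365 days.
Sep 10, 1829 → Sep 10, 1830: 365 days.
Sep 10, 1830 → Sep 10, 1831: 365 days.
Sep 10, 1831 → Sep 10, 1832: 366 days (Feb 29, 1832 is in that span).
Sep 10, 1832 → Sep 10, 1833: 365 days.
Sep 10, 1833 → Sep 10, 1834: 365 days.
Sep 10, 1834 → Sep 10, 1835: 365 days.
Sep 10, 1835 → Sep 10, 1836: 366 days (Feb 29, 1836 is in that span).
Sep 10, 1836 → Sep 10, 1837: 365 days.
Sep 10, 1837 → Sep 10, 1838: 365 days.
Sep 10, 1838 → Sep 10, 1839: 365 days.
Sep 10, 1839 → Sep 10, 1840: 366 days (Feb 29, 1840 is in that span).
Sep 10, 1840 → Sep 10, 1841: 365 days.
Sep 10, 1841 → Sep 10, 1842: 365 days.
Sep 10, 1842 → Sep 10, 1843: 365 days.
Sep 10, 1843 → Sep 10, 1844: 366 days (Feb 29, 1844 is in that span).
Sep 10, 1844 → Sep 10, 1845: 365 days.
Sep 10, 1845 → Oct 10, 1845: 30 days (September has 30).
Oct 10, 1845 → Nov 10, 1845: 31 days (October has 31).
Nov 10, 1845 → Dec 10, 1845: 30 days (November has 30).
Dec 10, 1845 → Jan 10, 1846: 31 days (December has 31).
Jan 10, 1846 → Feb 10, 1846: 31 days (January has 31).
Feb 10, 1846 → Mar 10, 1846: 28 days (February has 28).
Mar 10, 1846 → Apr 10, 1846: 31 days (March has 31).
Apr 10, 1846 → May 10, 1846: 30 days (April has 30).
May 10, 1846 → Jun 10, 1846: 31 days (May has 31).
Jun 10, 1846 → Jul 10, 1846: 30 days (June has 30).
Jul 10, 1846 → Aug 10, 1846: 31 days (July has 31).
Aug 10, 1846 → Aug 23, 1846: 13 days.
Total: 7287 days.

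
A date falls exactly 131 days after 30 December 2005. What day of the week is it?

Wednesday

First find the weekday of Dec 30, 2005. Doomsday rule: the anchor day for the 2000s is Tuesday. For year 05: 5÷12 = 0 r 5, and 5÷4 = 1, so 0+5+1 = 6.
Tuesday + 6 ≡ Monday — that's 2005's doomsday.
In December the doomsday date is Dec 12.
Dec 30 is 18 days after Dec 12; 18 mod 7 = 4, so Monday + 4 = Friday.
131 mod 7 = 5, so 131 days after a Friday is Friday + 5 = Wednesday.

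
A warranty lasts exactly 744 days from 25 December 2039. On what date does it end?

+366 (one year; includes Feb 29, 2040) → Dec 25, 2040 (378 left).
Dec has 31 days: +7 → Jan 1, 2041 (371 left).
Jan has 31 days: +31 → Feb 1, 2041 (340 left).
Feb has 28 days: +28 → Mar 1, 2041 (312 left).
Mar has 31 days: +31 → Apr 1, 2041 (281 left).
Apr has 30 days: +30 → May 1, 2041 (251 left).
May has 31 days: +31 → Jun 1, 2041 (220 left).
Jun has 30 days: +30 → Jul 1, 2041 (190 left).
Jul has 31 days: +31 → Aug 1, 2041 (159 left).
Aug has 31 days: +31 → Sep 1, 2041 (128 left).
Sep has 30 days: +30 → Oct 1, 2041 (98 left).
Oct has 31 days: +31 → Nov 1, 2041 (67 left).
Nov has 30 days: +30 → Dec 1, 2041 (37 left).
Dec has 31 days: +31 → Jan 1, 2042 (6 left).
+6 → Jan 7, 2042.

January 7, 2042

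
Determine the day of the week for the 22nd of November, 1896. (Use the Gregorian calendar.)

Sunday

Doomsday rule: the anchor day for the 1800s is Friday. For year 96: 96÷12 = 8 r 0, and 0÷4 = 0, so 8+0+0 = 8.
Friday + 8 ≡ Saturday — that's 1896's doomsday.
In November the doomsday date is Nov 7.
Nov 22 is 15 days after Nov 7; 15 mod 7 = 1, so Saturday + 1 = Sunday.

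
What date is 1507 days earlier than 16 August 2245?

July 1, 2241

−365 (one year) → Aug 16, 2244 (1142 left).
−366 (one year; includes Feb 29, 2244) → Aug 16, 2243 (776 left).
−365 (one year) → Aug 16, 2242 (411 left).
−365 (one year) → Aug 16, 2241 (46 left).
−16 → Jul 31, 2241 (end of Jul, 31 days; 30 left).
−30 → Jul 1, 2241.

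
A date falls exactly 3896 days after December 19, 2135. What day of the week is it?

Friday

First find the weekday of Dec 19, 2135. Doomsday rule: the anchor day for the 2100s is Sunday. For year 35: 35÷12 = 2 r 11, and 11÷4 = 2, so 2+11+2 = 15.
Sunday + 15 ≡ Monday — that's 2135's doomsday.
In December the doomsday date is Dec 12.
Dec 19 is 7 days after Dec 12; 7 mod 7 = 0, so Monday + 0 = Monday.
3896 mod 7 = 4, so 3896 days after a Monday is Monday + 4 = Friday.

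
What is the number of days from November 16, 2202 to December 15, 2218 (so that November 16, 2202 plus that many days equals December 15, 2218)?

5873

Nov 16, 2202 → Nov 16, 2203: 365 days.
Nov 16, 2203 → Nov 16, 2204: 366 days (Feb 29, 2204 is in that span).
Nov 16, 2204 → Nov 16, 2205: 365 days.
Nov 16, 2205 → Nov 16, 2206: 365 days.
Nov 16, 2206 → Nov 16, 2207: 365 days.
Nov 16, 2207 → Nov 16, 2208: 366 days (Feb 29, 2208 is in that span).
Nov 16, 2208 → Nov 16, 2209: 365 days.
Nov 16, 2209 → Nov 16, 2210: 365 days.
Nov 16, 2210 → Nov 16, 2211: 365 days.
Nov 16, 2211 → Nov 16, 2212: 366 days (Feb 29, 2212 is in that span).
Nov 16, 2212 → Nov 16, 2213: 365 days.
Nov 16, 2213 → Nov 16, 2214: 365 days.
Nov 16, 2214 → Nov 16, 2215: 365 days.
Nov 16, 2215 → Nov 16, 2216: 366 days (Feb 29, 2216 is in that span).
Nov 16, 2216 → Nov 16, 2217: 365 days.
Nov 16, 2217 → Dec 16, 2217: 30 days (November has 30).
Dec 16, 2217 → Jan 16, 2218: 31 days (December has 31).
Jan 16, 2218 → Feb 16, 2218: 31 days (January has 31).
Feb 16, 2218 → Mar 16, 2218: 28 days (February has 28).
Mar 16, 2218 → Apr 16, 2218: 31 days (March has 31).
Apr 16, 2218 → May 16, 2218: 30 days (April has 30).
May 16, 2218 → Jun 16, 2218: 31 days (May has 31).
Jun 16, 2218 → Jul 16, 2218: 30 days (June has 30).
Jul 16, 2218 → Aug 16, 2218: 31 days (July has 31).
Aug 16, 2218 → Sep 16, 2218: 31 days (August has 31).
Sep 16, 2218 → Oct 16, 2218: 30 days (September has 30).
Oct 16, 2218 → Nov 16, 2218: 31 days (October has 31).
Nov 16, 2218 → Dec 15, 2218: 29 days.
Total: 5873 days.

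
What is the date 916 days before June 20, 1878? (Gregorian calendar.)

December 17, 1875

−365 (one year) → Jun 20, 1877 (551 left).
−365 (one year) → Jun 20, 1876 (186 left).
−20 → May 31, 1876 (end of May, 31 days; 166 left).
−31 → Apr 30, 1876 (end of Apr, 30 days; 135 left).
−30 → Mar 31, 1876 (end of Mar, 31 days; 105 left).
−31 → Feb 29, 1876 (end of Feb, 29 days; 74 left).
−29 → Jan 31, 1876 (end of Jan, 31 days; 45 left).
−31 → Dec 31, 1875 (end of Dec, 31 days; 14 left).
−14 → Dec 17, 1875.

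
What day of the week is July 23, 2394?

Doomsday rule: the anchor day for the 2300s is Wednesday. For year 94: 94÷12 = 7 r 10, and 10÷4 = 2, so 7+10+2 = 19.
Wednesday + 19 ≡ Monday — that's 2394's doomsday.
In July the doomsday date is Jul 11.
Jul 23 is 12 days after Jul 11; 12 mod 7 = 5, so Monday + 5 = Saturday.

Saturday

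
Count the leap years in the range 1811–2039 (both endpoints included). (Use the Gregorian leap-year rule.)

56

Multiples of 4 in [1811,2039]: 57.
Of those, multiples of 100: 2 (not leap unless ÷400).
Multiples of 400: 1.
Leap years = 57 − 2 + 1 = 56.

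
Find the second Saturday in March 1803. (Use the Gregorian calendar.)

March 12, 1803

March 1, 1803 is a Tuesday.
The first Saturday is therefore March 5 (4 days later).
The second Saturday is 5 + 1×7 = March 12.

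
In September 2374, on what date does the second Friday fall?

September 1, 2374 is a Sunday.
The first Friday is therefore September 6 (5 days later).
The second Friday is 6 + 1×7 = September 13.

September 13, 2374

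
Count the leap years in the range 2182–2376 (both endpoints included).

47

Multiples of 4 in [2182,2376]: 49.
Of those, multiples of 100: 2 (not leap unless ÷400).
Multiples of 400: 0.
Leap years = 49 − 2 + 0 = 47.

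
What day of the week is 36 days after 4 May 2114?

May 4, 2114 is a Friday.
36 mod 7 = 1, so 36 days after a Friday is Friday + 1 = Saturday.

Saturday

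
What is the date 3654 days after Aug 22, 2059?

August 23, 2069

+366 (one year; includes Feb 29, 2060) → Aug 22, 2060 (3288 left).
+365 (one year) → Aug 22, 2061 (2923 left).
+365 (one year) → Aug 22, 2062 (2558 left).
+365 (one year) → Aug 22, 2063 (2193 left).
+366 (one year; includes Feb 29, 2064) → Aug 22, 2064 (1827 left).
+365 (one year) → Aug 22, 2065 (1462 left).
+365 (one year) → Aug 22, 2066 (1097 left).
+365 (one year) → Aug 22, 2067 (732 left).
+366 (one year; includes Feb 29, 2068) → Aug 22, 2068 (366 left).
Aug has 31 days: +10 → Sep 1, 2068 (356 left).
Sep has 30 days: +30 → Oct 1, 2068 (326 left).
Oct has 31 days: +31 → Nov 1, 2068 (295 left).
Nov has 30 days: +30 → Dec 1, 2068 (265 left).
Dec has 31 days: +31 → Jan 1, 2069 (234 left).
Jan has 31 days: +31 → Feb 1, 2069 (203 left).
Feb has 28 days: +28 → Mar 1, 2069 (175 left).
Mar has 31 days: +31 → Apr 1, 2069 (144 left).
Apr has 30 days: +30 → May 1, 2069 (114 left).
May has 31 days: +31 → Jun 1, 2069 (83 left).
Jun has 30 days: +30 → Jul 1, 2069 (53 left).
Jul has 31 days: +31 → Aug 1, 2069 (22 left).
+22 → Aug 23, 2069.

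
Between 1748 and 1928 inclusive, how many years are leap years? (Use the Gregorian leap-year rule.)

44

Multiples of 4 in [1748,1928]: 46.
Of those, multiples of 100: 2 (not leap unless ÷400).
Multiples of 400: 0.
Leap years = 46 − 2 + 0 = 44.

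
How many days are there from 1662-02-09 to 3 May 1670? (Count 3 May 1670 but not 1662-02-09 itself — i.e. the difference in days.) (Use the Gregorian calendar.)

3005

Feb 9, 1662 → Feb 9, 1663: 365 days.
Feb 9, 1663 → Feb 9, 1664: 365 days.
Feb 9, 1664 → Feb 9, 1665: 366 days (Feb 29, 1664 is in that span).
Feb 9, 1665 → Feb 9, 1666: 365 days.
Feb 9, 1666 → Feb 9, 1667: 365 days.
Feb 9, 1667 → Feb 9, 1668: 365 days.
Feb 9, 1668 → Feb 9, 1669: 366 days (Feb 29, 1668 is in that span).
Feb 9, 1669 → Feb 9, 1670: 365 days.
Feb 9, 1670 → Mar 9, 1670: 28 days (February has 28).
Mar 9, 1670 → Apr 9, 1670: 31 days (March has 31).
Apr 9, 1670 → May 3, 1670: 24 days.
Total: 3005 days.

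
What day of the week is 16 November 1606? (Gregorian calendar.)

Thursday

Doomsday rule: the anchor day for the 1600s is Tuesday. For year 06: 6÷12 = 0 r 6, and 6÷4 = 1, so 0+6+1 = 7.
Tuesday + 7 ≡ Tuesday — that's 1606's doomsday.
In November the doomsday date is Nov 7.
Nov 16 is 9 days after Nov 7; 9 mod 7 = 2, so Tuesday + 2 = Thursday.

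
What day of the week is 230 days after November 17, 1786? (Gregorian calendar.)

First find the weekday of Nov 17, 1786. Doomsday rule: the anchor day for the 1700s is Sunday. For year 86: 86÷12 = 7 r 2, and 2÷4 = 0, so 7+2+0 = 9.
Sunday + 9 ≡ Tuesday — that's 1786's doomsday.
In November the doomsday date is Nov 7.
Nov 17 is 10 days after Nov 7; 10 mod 7 = 3, so Tuesday + 3 = Friday.
230 mod 7 = 6, so 230 days after a Friday is Friday + 6 = Thursday.

Thursday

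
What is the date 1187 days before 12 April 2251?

January 11, 2248

−365 (one year) → Apr 12, 2250 (822 left).
−365 (one year) → Apr 12, 2249 (457 left).
−365 (one year) → Apr 12, 2248 (92 left).
−12 → Mar 31, 2248 (end of Mar, 31 days; 80 left).
−31 → Feb 29, 2248 (end of Feb, 29 days; 49 left).
−29 → Jan 31, 2248 (end of Jan, 31 days; 20 left).
−20 → Jan 11, 2248.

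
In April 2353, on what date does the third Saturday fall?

April 1, 2353 is a Wednesday.
The first Saturday is therefore April 4 (3 days later).
The third Saturday is 4 + 2×7 = April 18.

April 18, 2353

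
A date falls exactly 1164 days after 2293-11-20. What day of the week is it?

First find the weekday of Nov 20, 2293. Doomsday rule: the anchor day for the 2200s is Friday. For year 93: 93÷12 = 7 r 9, and 9÷4 = 2, so 7+9+2 = 18.
Friday + 18 ≡ Tuesday — that's 2293's doomsday.
In November the doomsday date is Nov 7.
Nov 20 is 13 days after Nov 7; 13 mod 7 = 6, so Tuesday + 6 = Monday.
1164 mod 7 = 2, so 1164 days after a Monday is Monday + 2 = Wednesday.

Wednesday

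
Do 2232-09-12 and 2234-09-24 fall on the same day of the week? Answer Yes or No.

Yes

From Sep 12, 2232 to Sep 24, 2234 is 742 days.
742 mod 7 = 0, so they are the same weekday.
(Sep 12, 2232 is a Wednesday; Sep 24, 2234 is a Wednesday.)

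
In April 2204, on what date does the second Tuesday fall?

April 10, 2204

April 1, 2204 is a Sunday.
The first Tuesday is therefore April 3 (2 days later).
The second Tuesday is 3 + 1×7 = April 10.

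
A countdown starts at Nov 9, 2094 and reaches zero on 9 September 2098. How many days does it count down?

1400

Nov 9, 2094 → Nov 9, 2095: 365 days.
Nov 9, 2095 → Nov 9, 2096: 366 days (Feb 29, 2096 is in that span).
Nov 9, 2096 → Nov 9, 2097: 365 days.
Nov 9, 2097 → Dec 9, 2097: 30 days (November has 30).
Dec 9, 2097 → Jan 9, 2098: 31 days (December has 31).
Jan 9, 2098 → Feb 9, 2098: 31 days (January has 31).
Feb 9, 2098 → Mar 9, 2098: 28 days (February has 28).
Mar 9, 2098 → Apr 9, 2098: 31 days (March has 31).
Apr 9, 2098 → May 9, 2098: 30 days (April has 30).
May 9, 2098 → Jun 9, 2098: 31 days (May has 31).
Jun 9, 2098 → Jul 9, 2098: 30 days (June has 30).
Jul 9, 2098 → Aug 9, 2098: 31 days (July has 31).
Aug 9, 2098 → Sep 9, 2098: 31 days.
Total: 1400 days.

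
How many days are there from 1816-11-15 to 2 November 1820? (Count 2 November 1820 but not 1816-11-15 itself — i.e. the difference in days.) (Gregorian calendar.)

1448

Nov 15, 1816 → Nov 15, 1817: 365 days.
Nov 15, 1817 → Nov 15, 1818: 365 days.
Nov 15, 1818 → Nov 15, 1819: 365 days.
Nov 15, 1819 → Dec 15, 1819: 30 days (November has 30).
Dec 15, 1819 → Jan 15, 1820: 31 days (December has 31).
Jan 15, 1820 → Feb 15, 1820: 31 days (January has 31).
Feb 15, 1820 → Mar 15, 1820: 29 days (February has 29).
Mar 15, 1820 → Apr 15, 1820: 31 days (March has 31).
Apr 15, 1820 → May 15, 1820: 30 days (April has 30).
May 15, 1820 → Jun 15, 1820: 31 days (May has 31).
Jun 15, 1820 → Jul 15, 1820: 30 days (June has 30).
Jul 15, 1820 → Aug 15, 1820: 31 days (July has 31).
Aug 15, 1820 → Sep 15, 1820: 31 days (August has 31).
Sep 15, 1820 → Oct 15, 1820: 30 days (September has 30).
Oct 15, 1820 → Nov 2, 1820: 18 days.
Total: 1448 days.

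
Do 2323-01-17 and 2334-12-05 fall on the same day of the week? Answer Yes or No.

From Jan 17, 2323 to Dec 5, 2334 is 4340 days.
4340 mod 7 = 0, so they are the same weekday.
(Jan 17, 2323 is a Wednesday; Dec 5, 2334 is a Wednesday.)

Yes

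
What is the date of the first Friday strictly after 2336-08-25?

August 28, 2336

Aug 25, 2336 is a Tuesday.
From Tuesday to the next Friday is 3 days.
Aug 25, 2336 + 3 = Aug 28, 2336.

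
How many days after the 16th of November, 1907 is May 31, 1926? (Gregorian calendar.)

Nov 16, 1907 → Nov 16, 1908: 366 days (Feb 29, 1908 is in that span).
Nov 16, 1908 → Nov 16, 1909: 365 days.
Nov 16, 1909 → Nov 16, 1910: 365 days.
Nov 16, 1910 → Nov 16, 1911: 365 days.
Nov 16, 1911 → Nov 16, 1912: 366 days (Feb 29, 1912 is in that span).
Nov 16, 1912 → Nov 16, 1913: 365 days.
Nov 16, 1913 → Nov 16, 1914: 365 days.
Nov 16, 1914 → Nov 16, 1915: 365 days.
Nov 16, 1915 → Nov 16, 1916: 366 days (Feb 29, 1916 is in that span).
Nov 16, 1916 → Nov 16, 1917: 365 days.
Nov 16, 1917 → Nov 16, 1918: 365 days.
Nov 16, 1918 → Nov 16, 1919: 365 days.
Nov 16, 1919 → Nov 16, 1920: 366 days (Feb 29, 1920 is in that span).
Nov 16, 1920 → Nov 16, 1921: 365 days.
Nov 16, 1921 → Nov 16, 1922: 365 days.
Nov 16, 1922 → Nov 16, 1923: 365 days.
Nov 16, 1923 → Nov 16, 1924: 366 days (Feb 29, 1924 is in that span).
Nov 16, 1924 → Nov 16, 1925: 365 days.
Nov 16, 1925 → Dec 16, 1925: 30 days (November has 30).
Dec 16, 1925 → Jan 16, 1926: 31 days (December has 31).
Jan 16, 1926 → Feb 16, 1926: 31 days (January has 31).
Feb 16, 1926 → Mar 16, 1926: 28 days (February has 28).
Mar 16, 1926 → Apr 16, 1926: 31 days (March has 31).
Apr 16, 1926 → May 16, 1926: 30 days (April has 30).
May 16, 1926 → May 31, 1926: 15 days.
Total: 6771 days.

6771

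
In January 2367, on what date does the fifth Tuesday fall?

January 1, 2367 is a Sunday.
The first Tuesday is therefore January 3 (2 days later).
The fifth Tuesday is 3 + 4×7 = January 31.

January 31, 2367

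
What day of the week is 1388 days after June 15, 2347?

Tuesday

Jun 15, 2347 is a Sunday.
1388 mod 7 = 2, so 1388 days after a Sunday is Sunday + 2 = Tuesday.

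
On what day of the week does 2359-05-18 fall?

Monday

Doomsday rule: the anchor day for the 2300s is Wednesday. For year 59: 59÷12 = 4 r 11, and 11÷4 = 2, so 4+11+2 = 17.
Wednesday + 17 ≡ Saturday — that's 2359's doomsday.
In May the doomsday date is May 9.
May 18 is 9 days after May 9; 9 mod 7 = 2, so Saturday + 2 = Monday.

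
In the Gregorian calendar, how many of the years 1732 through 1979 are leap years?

Multiples of 4 in [1732,1979]: 62.
Of those, multiples of 100: 2 (not leap unless ÷400).
Multiples of 400: 0.
Leap years = 62 − 2 + 0 = 60.

60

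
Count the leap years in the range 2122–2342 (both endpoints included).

53

Multiples of 4 in [2122,2342]: 55.
Of those, multiples of 100: 2 (not leap unless ÷400).
Multiples of 400: 0.
Leap years = 55 − 2 + 0 = 53.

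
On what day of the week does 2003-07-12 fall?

Doomsday rule: the anchor day for the 2000s is Tuesday. For year 03: 3÷12 = 0 r 3, and 3÷4 = 0, so 0+3+0 = 3.
Tuesday + 3 ≡ Friday — that's 2003's doomsday.
In July the doomsday date is Jul 11.
Jul 12 is 1 day after Jul 11; 1 mod 7 = 1, so Friday + 1 = Saturday.

Saturday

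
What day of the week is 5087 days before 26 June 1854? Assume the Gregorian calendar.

Jun 26, 1854 is a Monday.
5087 mod 7 = 5, so 5087 days before a Monday is Monday − 5 = Wednesday.

Wednesday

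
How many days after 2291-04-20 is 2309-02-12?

6507

Apr 20, 2291 → Apr 20, 2292: 366 days (Feb 29, 2292 is in that span).
Apr 20, 2292 → Apr 20, 2293: 365 days.
Apr 20, 2293 → Apr 20, 2294: 365 days.
Apr 20, 2294 → Apr 20, 2295: 365 days.
Apr 20, 2295 → Apr 20, 2296: 366 days (Feb 29, 2296 is in that span).
Apr 20, 2296 → Apr 20, 2297: 365 days.
Apr 20, 2297 → Apr 20, 2298: 365 days.
Apr 20, 2298 → Apr 20, 2299: 365 days.
Apr 20, 2299 → Apr 20, 2300: 365 days.
Apr 20, 2300 → Apr 20, 2301: 365 days.
Apr 20, 2301 → Apr 20, 2302: 365 days.
Apr 20, 2302 → Apr 20, 2303: 365 days.
Apr 20, 2303 → Apr 20, 2304: 366 days (Feb 29, 2304 is in that span).
Apr 20, 2304 → Apr 20, 2305: 365 days.
Apr 20, 2305 → Apr 20, 2306: 365 days.
Apr 20, 2306 → Apr 20, 2307: 365 days.
Apr 20, 2307 → Apr 20, 2308: 366 days (Feb 29, 2308 is in that span).
Apr 20, 2308 → May 20, 2308: 30 days (April has 30).
May 20, 2308 → Jun 20, 2308: 31 days (May has 31).
Jun 20, 2308 → Jul 20, 2308: 30 days (June has 30).
Jul 20, 2308 → Aug 20, 2308: 31 days (July has 31).
Aug 20, 2308 → Sep 20, 2308: 31 days (August has 31).
Sep 20, 2308 → Oct 20, 2308: 30 days (September has 30).
Oct 20, 2308 → Nov 20, 2308: 31 days (October has 31).
Nov 20, 2308 → Dec 20, 2308: 30 days (November has 30).
Dec 20, 2308 → Jan 20, 2309: 31 days (December has 31).
Jan 20, 2309 → Feb 12, 2309: 23 days.
Total: 6507 days.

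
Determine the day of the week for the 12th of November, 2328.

Doomsday rule: the anchor day for the 2300s is Wednesday. For year 28: 28÷12 = 2 r 4, and 4÷4 = 1, so 2+4+1 = 7.
Wednesday + 7 ≡ Wednesday — that's 2328's doomsday.
In November the doomsday date is Nov 7.
Nov 12 is 5 days after Nov 7; 5 mod 7 = 5, so Wednesday + 5 = Monday.

Monday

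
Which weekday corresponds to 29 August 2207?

Doomsday rule: the anchor day for the 2200s is Friday. For year 07: 7÷12 = 0 r 7, and 7÷4 = 1, so 0+7+1 = 8.
Friday + 8 ≡ Saturday — that's 2207's doomsday.
In August the doomsday date is Aug 8.
Aug 29 is 21 days after Aug 8; 21 mod 7 = 0, so Saturday + 0 = Saturday.

Saturday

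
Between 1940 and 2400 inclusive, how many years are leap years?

113

Multiples of 4 in [1940,2400]: 116.
Of those, multiples of 100: 5 (not leap unless ÷400).
Multiples of 400: 2.
Leap years = 116 − 5 + 2 = 113.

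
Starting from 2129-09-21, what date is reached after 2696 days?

February 7, 2137

+365 (one year) → Sep 21, 2130 (2331 left).
+365 (one year) → Sep 21, 2131 (1966 left).
+366 (one year; includes Feb 29, 2132) → Sep 21, 2132 (1600 left).
+365 (one year) → Sep 21, 2133 (1235 left).
+365 (one year) → Sep 21, 2134 (870 left).
+365 (one year) → Sep 21, 2135 (505 left).
+366 (one year; includes Feb 29, 2136) → Sep 21, 2136 (139 left).
Sep has 30 days: +10 → Oct 1, 2136 (129 left).
Oct has 31 days: +31 → Nov 1, 2136 (98 left).
Nov has 30 days: +30 → Dec 1, 2136 (68 left).
Dec has 31 days: +31 → Jan 1, 2137 (37 left).
Jan has 31 days: +31 → Feb 1, 2137 (6 left).
+6 → Feb 7, 2137.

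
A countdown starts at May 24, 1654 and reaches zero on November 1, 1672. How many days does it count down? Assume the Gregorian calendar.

May 24, 1654 → May 24, 1655: 365 days.
May 24, 1655 → May 24, 1656: 366 days (Feb 29, 1656 is in that span).
May 24, 1656 → May 24, 1657: 365 days.
May 24, 1657 → May 24, 1658: 365 days.
May 24, 1658 → May 24, 1659: 365 days.
May 24, 1659 → May 24, 1660: 366 days (Feb 29, 1660 is in that span).
May 24, 1660 → May 24, 1661: 365 days.
May 24, 1661 → May 24, 1662: 365 days.
May 24, 1662 → May 24, 1663: 365 days.
May 24, 1663 → May 24, 1664: 366 days (Feb 29, 1664 is in that span).
May 24, 1664 → May 24, 1665: 365 days.
May 24, 1665 → May 24, 1666: 365 days.
May 24, 1666 → May 24, 1667: 365 days.
May 24, 1667 → May 24, 1668: 366 days (Feb 29, 1668 is in that span).
May 24, 1668 → May 24, 1669: 365 days.
May 24, 1669 → May 24, 1670: 365 days.
May 24, 1670 → May 24, 1671: 365 days.
May 24, 1671 → May 24, 1672: 366 days (Feb 29, 1672 is in that span).
May 24, 1672 → Jun 24, 1672: 31 days (May has 31).
Jun 24, 1672 → Jul 24, 1672: 30 days (June has 30).
Jul 24, 1672 → Aug 24, 1672: 31 days (July has 31).
Aug 24, 1672 → Sep 24, 1672: 31 days (August has 31).
Sep 24, 1672 → Oct 24, 1672: 30 days (September has 30).
Oct 24, 1672 → Nov 1, 1672: 8 days.
Total: 6736 days.

6736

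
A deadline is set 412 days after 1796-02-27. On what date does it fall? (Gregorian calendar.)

+366 (one year; includes Feb 29, 1796) → Feb 27, 1797 (46 left).
Feb has 28 days: +2 → Mar 1, 1797 (44 left).
Mar has 31 days: +31 → Apr 1, 1797 (13 left).
+13 → Apr 14, 1797.

April 14, 1797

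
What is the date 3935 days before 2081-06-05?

August 27, 2070

−365 (one year) → Jun 5, 2080 (3570 left).
−366 (one year; includes Feb 29, 2080) → Jun 5, 2079 (3204 left).
−365 (one year) → Jun 5, 2078 (2839 left).
−365 (one year) → Jun 5, 2077 (2474 left).
−365 (one year) → Jun 5, 2076 (2109 left).
−366 (one year; includes Feb 29, 2076) → Jun 5, 2075 (1743 left).
−365 (one year) → Jun 5, 2074 (1378 left).
−365 (one year) → Jun 5, 2073 (1013 left).
−365 (one year) → Jun 5, 2072 (648 left).
−366 (one year; includes Feb 29, 2072) → Jun 5, 2071 (282 left).
−5 → May 31, 2071 (end of May, 31 days; 277 left).
−31 → Apr 30, 2071 (end of Apr, 30 days; 246 left).
−30 → Mar 31, 2071 (end of Mar, 31 days; 216 left).
−31 → Feb 28, 2071 (end of Feb, 28 days; 185 left).
−28 → Jan 31, 2071 (end of Jan, 31 days; 157 left).
−31 → Dec 31, 2070 (end of Dec, 31 days; 126 left).
−31 → Nov 30, 2070 (end of Nov, 30 days; 95 left).
−30 → Oct 31, 2070 (end of Oct, 31 days; 65 left).
−31 → Sep 30, 2070 (end of Sep, 30 days; 34 left).
−30 → Aug 31, 2070 (end of Aug, 31 days; 4 left).
−4 → Aug 27, 2070.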